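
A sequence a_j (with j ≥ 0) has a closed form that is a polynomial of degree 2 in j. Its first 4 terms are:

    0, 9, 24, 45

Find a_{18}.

1080

1st diffs: 9, 15, 21.
2nd diffs: 6, 6 (constant).
Newton forward-difference form: a_j = 9·C(j,1) + 6·C(j,2).
At j = 18: j = 18, so a_{18} = 162 + 918 = 1080.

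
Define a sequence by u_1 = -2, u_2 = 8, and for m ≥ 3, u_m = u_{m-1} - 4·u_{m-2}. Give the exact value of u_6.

-16

Compute successive terms:
u_3 = 16; u_4 = -16; u_5 = -80; u_6 = -16.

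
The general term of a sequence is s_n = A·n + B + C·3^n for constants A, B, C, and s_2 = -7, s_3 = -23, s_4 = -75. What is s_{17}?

The three given values yield: 2A + B + 9C = -7; 3A + B + 27C = -23; 4A + B + 81C = -75.
Subtracting the first from the second: A + 18C = -16.
Subtracting the second from the third: A + 54C = -52.
Solving: C = -1, A = 2, then B = -2.
Therefore s_{17} = 34 + (-2) + (-1)·129140163 = -129140131.

-129140131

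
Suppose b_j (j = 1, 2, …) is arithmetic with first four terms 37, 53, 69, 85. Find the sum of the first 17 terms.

2805

Common difference d = 16.
b_j = 37 + (j - 1)·16.
b_{17} = 293; S = 17·(37 + 293)/2 = 2805.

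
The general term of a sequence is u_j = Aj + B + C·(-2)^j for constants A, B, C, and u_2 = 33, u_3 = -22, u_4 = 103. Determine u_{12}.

Plug in j = 2, 3, 4: 2A + B + 4C = 33; 3A + B - 8C = -22; 4A + B + 16C = 103.
Subtracting the first from the second: A - 12C = -55.
Subtracting the second from the third: A + 24C = 125.
Solving: C = 5, A = 5, then B = 3.
Hence u_{12} = 5·12 + 3 + 5·4096 = 20543.

20543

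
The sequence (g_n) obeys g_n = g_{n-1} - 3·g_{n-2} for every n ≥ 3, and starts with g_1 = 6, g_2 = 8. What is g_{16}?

25166

Step forward from the initial values:
g_3 = -10  g_4 = -34  g_5 = -4  …  g_{13} = -3274  g_{14} = -7672  g_{15} = 2150  g_{16} = 25166.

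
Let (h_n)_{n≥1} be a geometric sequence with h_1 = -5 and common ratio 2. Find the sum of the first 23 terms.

-41943035

h_n = (-5)·2^(n-1).
S = (-5)·(2^23 - 1)/(2 - 1) = (-5)·(8388608 - 1)/(1) = -41943035.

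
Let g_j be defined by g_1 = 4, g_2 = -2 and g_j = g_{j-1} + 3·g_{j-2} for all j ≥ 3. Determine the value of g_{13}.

19876

g_3 = 10, g_4 = 4, g_5 = 34, …, g_{10} = 1588, g_{11} = 3778, g_{12} = 8542, g_{13} = 19876.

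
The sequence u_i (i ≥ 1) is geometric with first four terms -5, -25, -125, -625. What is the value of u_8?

-390625

Common ratio r = 5.
u_i = (-5)·5^(i-1).
u_8 = (-5)·5^7 = -390625.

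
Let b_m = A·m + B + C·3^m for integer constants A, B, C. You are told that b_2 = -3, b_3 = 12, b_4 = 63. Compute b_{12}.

531399

At m = 2, 3, 4: 2A + B + 9C = -3; 3A + B + 27C = 12; 4A + B + 81C = 63.
Subtracting the first from the second: A + 18C = 15.
Subtracting the second from the third: A + 54C = 51.
Solving: C = 1, A = -3, then B = -6.
So b_m = -3·m + (-6) + 1·3^m; at m=12 this is 531399.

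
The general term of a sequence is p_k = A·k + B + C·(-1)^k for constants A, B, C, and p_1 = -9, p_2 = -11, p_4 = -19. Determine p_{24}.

Plug in k = 1, 2, 4: A + B - C = -9; 2A + B + C = -11; 4A + B + C = -19.
Subtracting the first from the second: A + 2C = -2.
Subtracting the second from the third: 2A = -8.
Solving: C = 1, A = -4, then B = -4.
So p_k = -4·k + (-4) + 1·(-1)^k; at k=24 this is -99.

-99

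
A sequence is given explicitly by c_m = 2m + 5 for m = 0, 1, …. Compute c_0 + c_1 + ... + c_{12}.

Over m = 0..12: Σm = 78.
Total = (2)·78 + (5)·13 = 221.

221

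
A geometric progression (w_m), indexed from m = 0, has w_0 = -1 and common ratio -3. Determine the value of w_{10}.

w_m = (-1)·(-3)^(m-0).
w_{10} = (-1)·(-3)^10 = -59049.

-59049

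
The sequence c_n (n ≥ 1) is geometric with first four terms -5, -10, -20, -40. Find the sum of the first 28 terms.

Common ratio r = 2.
c_n = (-5)·2^(n-1).
S = (-5)·(2^28 - 1)/(2 - 1) = (-5)·(268435456 - 1)/(1) = -1342177275.

-1342177275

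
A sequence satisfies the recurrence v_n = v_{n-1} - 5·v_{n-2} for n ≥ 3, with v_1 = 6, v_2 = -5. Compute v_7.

Applying the relation repeatedly:
v_3 = -35; v_4 = -10; v_5 = 165; v_6 = 215; v_7 = -610.

-610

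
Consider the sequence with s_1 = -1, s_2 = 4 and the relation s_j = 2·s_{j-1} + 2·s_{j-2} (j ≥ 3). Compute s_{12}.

59712

Applying the relation repeatedly:
s_3 = 6, s_4 = 20, s_5 = 52, s_6 = 144, s_7 = 392, s_8 = 1072, s_9 = 2928, s_{10} = 8000, s_{11} = 21856, s_{12} = 59712.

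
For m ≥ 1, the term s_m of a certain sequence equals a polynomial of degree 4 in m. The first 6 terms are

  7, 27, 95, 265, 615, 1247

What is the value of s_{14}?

1st diffs: 20, 68, 170, 350, 632.
2nd diffs: 48, 102, 180, 282.
3rd diffs: 54, 78, 102.
4th diffs: 24, 24 (constant).
Newton forward-difference form: s_m = 7 + 20·C(m-1,1) + 48·C(m-1,2) + 54·C(m-1,3) + 24·C(m-1,4).
At m = 14: m-1 = 13, so s_{14} = 7 + 260 + 3744 + 15444 + 17160 = 36615.

36615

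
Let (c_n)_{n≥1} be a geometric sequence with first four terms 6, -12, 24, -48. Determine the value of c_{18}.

-786432

Common ratio r = -2.
c_n = 6·(-2)^(n-1).
c_{18} = 6·(-2)^17 = -786432.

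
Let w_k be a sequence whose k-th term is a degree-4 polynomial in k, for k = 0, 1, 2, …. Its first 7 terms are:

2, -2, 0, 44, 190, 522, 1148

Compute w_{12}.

1st diffs: -4, 2, 44, 146, 332, 626.
2nd diffs: 6, 42, 102, 186, 294.
3rd diffs: 36, 60, 84, 108.
4th diffs: 24, 24, 24 (constant).
Newton forward-difference form: w_k = 2 + (-4)·C(k,1) + 6·C(k,2) + 36·C(k,3) + 24·C(k,4).
At k = 12: k = 12, so w_{12} = 2 - 48 + 396 + 7920 + 11880 = 20150.

20150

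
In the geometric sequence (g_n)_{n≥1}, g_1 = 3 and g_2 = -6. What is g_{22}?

-6291456

Common ratio r = -2.
g_n = 3·(-2)^(n-1).
g_{22} = 3·(-2)^21 = -6291456.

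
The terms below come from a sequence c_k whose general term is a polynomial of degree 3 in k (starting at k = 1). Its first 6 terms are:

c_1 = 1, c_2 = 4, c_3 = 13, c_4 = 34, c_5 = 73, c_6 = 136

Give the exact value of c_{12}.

1354

1st diffs: 3, 9, 21, 39, 63.
2nd diffs: 6, 12, 18, 24.
3rd diffs: 6, 6, 6 (constant).
Newton forward-difference form: c_k = 1 + 3·C(k-1,1) + 6·C(k-1,2) + 6·C(k-1,3).
At k = 12: k-1 = 11, so c_{12} = 1 + 33 + 330 + 990 = 1354.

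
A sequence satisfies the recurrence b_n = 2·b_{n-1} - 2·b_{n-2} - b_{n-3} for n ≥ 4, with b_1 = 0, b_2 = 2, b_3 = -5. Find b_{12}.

-919

b_4 = -14  b_5 = -20  b_6 = -7  b_7 = 40  b_8 = 114  b_9 = 155  b_{10} = 42  b_{11} = -340  b_{12} = -919.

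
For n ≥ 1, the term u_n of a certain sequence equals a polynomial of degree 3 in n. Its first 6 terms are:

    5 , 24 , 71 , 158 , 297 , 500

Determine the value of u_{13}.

4721

1st diffs: 19, 47, 87, 139, 203.
2nd diffs: 28, 40, 52, 64.
3rd diffs: 12, 12, 12 (constant).
Newton forward-difference form: u_n = 5 + 19·C(n-1,1) + 28·C(n-1,2) + 12·C(n-1,3).
At n = 13: n-1 = 12, so u_{13} = 5 + 228 + 1848 + 2640 = 4721.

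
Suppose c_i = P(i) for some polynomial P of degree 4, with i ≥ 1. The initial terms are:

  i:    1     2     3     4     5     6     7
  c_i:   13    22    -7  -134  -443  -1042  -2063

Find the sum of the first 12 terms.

-56318

1st diffs: 9, -29, -127, -309, -599, -1021.
2nd diffs: -38, -98, -182, -290, -422.
3rd diffs: -60, -84, -108, -132.
4th diffs: -24, -24, -24 (constant).
Newton forward-difference form: c_i = 13 + 9·C(i-1,1) + (-38)·C(i-1,2) + (-60)·C(i-1,3) + (-24)·C(i-1,4).
Continuing: …, -3662, -6019, -9338, -13847, …, c_{12} = -19798.
Summing i = 1..12 (12 terms) gives -56318.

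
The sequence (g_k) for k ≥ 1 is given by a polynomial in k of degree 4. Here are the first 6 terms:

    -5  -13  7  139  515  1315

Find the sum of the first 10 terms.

1st diffs: -8, 20, 132, 376, 800.
2nd diffs: 28, 112, 244, 424.
3rd diffs: 84, 132, 180.
4th diffs: 48, 48 (constant).
Newton forward-difference form: g_k = -5 + (-8)·C(k-1,1) + 28·C(k-1,2) + 84·C(k-1,3) + 48·C(k-1,4).
Continuing: 2767, 5147, 8779, 14035.
Summing k = 1..10 (10 terms) gives 32686.

32686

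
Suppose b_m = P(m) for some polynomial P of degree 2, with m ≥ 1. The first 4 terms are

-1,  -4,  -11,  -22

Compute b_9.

1st diffs: -3, -7, -11.
2nd diffs: -4, -4 (constant).
Newton forward-difference form: b_m = -1 + (-3)·C(m-1,1) + (-4)·C(m-1,2).
At m = 9: m-1 = 8, so b_9 = -1 - 24 - 112 = -137.

-137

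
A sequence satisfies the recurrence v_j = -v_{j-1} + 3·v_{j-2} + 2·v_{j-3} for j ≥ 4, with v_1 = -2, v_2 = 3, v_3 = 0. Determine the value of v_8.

45

Step forward from the initial values:
v_4 = 5;  v_5 = 1;  v_6 = 14;  v_7 = -1;  v_8 = 45.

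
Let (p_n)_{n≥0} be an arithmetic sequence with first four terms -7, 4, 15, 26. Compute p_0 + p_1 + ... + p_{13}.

903

Common difference d = 11.
p_n = -7 + (n - 0)·11.
p_{13} = 136; S = 14·(-7 + 136)/2 = 903.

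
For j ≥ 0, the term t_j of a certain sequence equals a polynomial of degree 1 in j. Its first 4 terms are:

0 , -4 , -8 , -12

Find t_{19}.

-76

1st diffs: -4, -4, -4 (constant).
So t_j = -4j.
Evaluating at j = 19 gives t_{19} = -76.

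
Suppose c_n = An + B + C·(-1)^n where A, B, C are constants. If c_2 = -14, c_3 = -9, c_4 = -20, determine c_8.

Plug in n = 2, 3, 4: 2A + B + C = -14; 3A + B - C = -9; 4A + B + C = -20.
Subtracting the first from the second: A - 2C = 5.
Subtracting the second from the third: A + 2C = -11.
Solving: C = -4, A = -3, then B = -4.
Hence c_8 = -3·8 + (-4) + (-4)·1 = -32.

-32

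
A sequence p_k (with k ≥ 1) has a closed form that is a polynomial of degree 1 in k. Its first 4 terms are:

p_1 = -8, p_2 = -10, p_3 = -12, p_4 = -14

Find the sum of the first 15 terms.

1st diffs: -2, -2, -2 (constant).
So p_k = -2k - 6.
Continuing: …, -16, -18, -20, -22, …, p_{15} = -36.
Summing k = 1..15 (15 terms) gives -330.

-330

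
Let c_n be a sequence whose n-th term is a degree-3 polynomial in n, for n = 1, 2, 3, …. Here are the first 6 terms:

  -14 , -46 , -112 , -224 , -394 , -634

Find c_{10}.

1st diffs: -32, -66, -112, -170, -240.
2nd diffs: -34, -46, -58, -70.
3rd diffs: -12, -12, -12 (constant).
Newton forward-difference form: c_n = -14 + (-32)·C(n-1,1) + (-34)·C(n-1,2) + (-12)·C(n-1,3).
At n = 10: n-1 = 9, so c_{10} = -14 - 288 - 1224 - 1008 = -2534.

-2534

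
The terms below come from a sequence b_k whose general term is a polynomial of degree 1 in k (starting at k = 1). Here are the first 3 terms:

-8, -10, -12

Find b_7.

-20

1st diffs: -2, -2 (constant).
So b_k = -2k - 6.
Evaluating at k = 7 gives b_7 = -20.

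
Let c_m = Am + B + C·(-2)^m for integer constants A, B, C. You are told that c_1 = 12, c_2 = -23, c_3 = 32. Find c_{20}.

At m = 1, 2, 3: A + B - 2C = 12; 2A + B + 4C = -23; 3A + B - 8C = 32.
Subtracting the first from the second: A + 6C = -35.
Subtracting the second from the third: A - 12C = 55.
Solving: C = -5, A = -5, then B = 7.
So c_m = -5·m + 7 + (-5)·(-2)^m; at m=20 this is -5242973.

-5242973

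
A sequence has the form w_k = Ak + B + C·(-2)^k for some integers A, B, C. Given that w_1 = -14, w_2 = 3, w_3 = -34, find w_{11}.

-6162

The three given values yield: A + B - 2C = -14; 2A + B + 4C = 3; 3A + B - 8C = -34.
Subtracting the first from the second: A + 6C = 17.
Subtracting the second from the third: A - 12C = -37.
Solving: C = 3, A = -1, then B = -7.
So w_k = -1·k + (-7) + 3·(-2)^k; at k=11 this is -6162.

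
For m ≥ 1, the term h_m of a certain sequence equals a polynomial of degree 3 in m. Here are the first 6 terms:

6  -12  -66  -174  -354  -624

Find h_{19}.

1st diffs: -18, -54, -108, -180, -270.
2nd diffs: -36, -54, -72, -90.
3rd diffs: -18, -18, -18 (constant).
Newton forward-difference form: h_m = 6 + (-18)·C(m-1,1) + (-36)·C(m-1,2) + (-18)·C(m-1,3).
At m = 19: m-1 = 18, so h_{19} = 6 - 324 - 5508 - 14688 = -20514.

-20514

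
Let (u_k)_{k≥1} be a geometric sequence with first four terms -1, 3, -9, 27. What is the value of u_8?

Common ratio r = -3.
u_k = (-1)·(-3)^(k-1).
u_8 = (-1)·(-3)^7 = 2187.

2187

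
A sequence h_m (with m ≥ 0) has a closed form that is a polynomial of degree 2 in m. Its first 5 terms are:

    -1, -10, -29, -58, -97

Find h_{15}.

1st diffs: -9, -19, -29, -39.
2nd diffs: -10, -10, -10 (constant).
Newton forward-difference form: h_m = -1 + (-9)·C(m,1) + (-10)·C(m,2).
At m = 15: m = 15, so h_{15} = -1 - 135 - 1050 = -1186.

-1186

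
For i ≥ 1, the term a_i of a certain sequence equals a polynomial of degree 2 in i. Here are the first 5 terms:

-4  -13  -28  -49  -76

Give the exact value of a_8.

-193

1st diffs: -9, -15, -21, -27.
2nd diffs: -6, -6, -6 (constant).
So a_i = -3i^2 - 1.
Evaluating at i = 8 gives a_8 = -193.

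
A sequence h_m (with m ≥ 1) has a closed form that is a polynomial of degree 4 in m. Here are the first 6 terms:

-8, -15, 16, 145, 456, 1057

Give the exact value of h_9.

1st diffs: -7, 31, 129, 311, 601.
2nd diffs: 38, 98, 182, 290.
3rd diffs: 60, 84, 108.
4th diffs: 24, 24 (constant).
Newton forward-difference form: h_m = -8 + (-7)·C(m-1,1) + 38·C(m-1,2) + 60·C(m-1,3) + 24·C(m-1,4).
At m = 9: m-1 = 8, so h_9 = -8 - 56 + 1064 + 3360 + 1680 = 6040.

6040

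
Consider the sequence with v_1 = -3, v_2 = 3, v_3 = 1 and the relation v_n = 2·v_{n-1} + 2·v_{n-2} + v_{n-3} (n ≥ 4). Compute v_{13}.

Iterate the recurrence:
v_4 = 5, v_5 = 15, v_6 = 41, v_7 = 117, v_8 = 331, v_9 = 937, v_{10} = 2653, v_{11} = 7511, v_{12} = 21265, v_{13} = 60205.

60205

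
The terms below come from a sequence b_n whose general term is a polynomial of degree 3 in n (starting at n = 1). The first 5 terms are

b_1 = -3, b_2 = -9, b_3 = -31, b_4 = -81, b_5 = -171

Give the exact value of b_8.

1st diffs: -6, -22, -50, -90.
2nd diffs: -16, -28, -40.
3rd diffs: -12, -12 (constant).
Newton forward-difference form: b_n = -3 + (-6)·C(n-1,1) + (-16)·C(n-1,2) + (-12)·C(n-1,3).
At n = 8: n-1 = 7, so b_8 = -3 - 42 - 336 - 420 = -801.

-801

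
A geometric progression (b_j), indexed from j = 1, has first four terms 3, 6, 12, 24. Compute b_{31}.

Common ratio r = 2.
b_j = 3·2^(j-1).
b_{31} = 3·2^30 = 3221225472.

3221225472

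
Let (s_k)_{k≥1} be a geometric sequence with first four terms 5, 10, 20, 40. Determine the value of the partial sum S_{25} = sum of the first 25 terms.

Common ratio r = 2.
s_k = 5·2^(k-1).
S = 5·(2^25 - 1)/(2 - 1) = 5·(33554432 - 1)/(1) = 167772155.

167772155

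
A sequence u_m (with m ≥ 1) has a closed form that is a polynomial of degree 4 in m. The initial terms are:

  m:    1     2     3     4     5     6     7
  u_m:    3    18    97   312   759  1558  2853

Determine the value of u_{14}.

42942

1st diffs: 15, 79, 215, 447, 799, 1295.
2nd diffs: 64, 136, 232, 352, 496.
3rd diffs: 72, 96, 120, 144.
4th diffs: 24, 24, 24 (constant).
Newton forward-difference form: u_m = 3 + 15·C(m-1,1) + 64·C(m-1,2) + 72·C(m-1,3) + 24·C(m-1,4).
At m = 14: m-1 = 13, so u_{14} = 3 + 195 + 4992 + 20592 + 17160 = 42942.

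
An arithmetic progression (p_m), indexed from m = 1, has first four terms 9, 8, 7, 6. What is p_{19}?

-9

Common difference d = -1.
p_m = 9 + (m - 1)·(-1).
p_{19} = 9 + 18·(-1) = -9.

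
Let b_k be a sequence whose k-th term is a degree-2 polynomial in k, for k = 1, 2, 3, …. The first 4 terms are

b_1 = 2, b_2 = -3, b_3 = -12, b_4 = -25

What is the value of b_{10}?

1st diffs: -5, -9, -13.
2nd diffs: -4, -4 (constant).
Newton forward-difference form: b_k = 2 + (-5)·C(k-1,1) + (-4)·C(k-1,2).
At k = 10: k-1 = 9, so b_{10} = 2 - 45 - 144 = -187.

-187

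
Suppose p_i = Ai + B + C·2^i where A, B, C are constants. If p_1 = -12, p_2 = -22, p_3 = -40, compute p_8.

-1042

Plug in i = 1, 2, 3: A + B + 2C = -12; 2A + B + 4C = -22; 3A + B + 8C = -40.
Subtracting the first from the second: A + 2C = -10.
Subtracting the second from the third: A + 4C = -18.
Solving: C = -4, A = -2, then B = -2.
Hence p_8 = -2·8 + (-2) + (-4)·256 = -1042.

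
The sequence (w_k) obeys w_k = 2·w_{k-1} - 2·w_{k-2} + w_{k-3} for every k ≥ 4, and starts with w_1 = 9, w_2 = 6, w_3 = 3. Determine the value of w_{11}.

6

Step forward from the initial values:
w_4 = 3; w_5 = 6; w_6 = 9; w_7 = 9; w_8 = 6; w_9 = 3; w_{10} = 3; w_{11} = 6.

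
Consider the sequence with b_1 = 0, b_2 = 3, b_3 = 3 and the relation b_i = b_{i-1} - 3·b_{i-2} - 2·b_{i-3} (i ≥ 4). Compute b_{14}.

2511

Compute successive terms:
b_4 = -6  b_5 = -21  b_6 = -9  …  b_{11} = -717  b_{12} = 1119  b_{13} = 4434  b_{14} = 2511.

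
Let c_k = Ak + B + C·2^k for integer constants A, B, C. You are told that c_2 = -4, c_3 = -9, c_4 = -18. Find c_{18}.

Write the equations: 2A + B + 4C = -4; 3A + B + 8C = -9; 4A + B + 16C = -18.
Subtracting the first from the second: A + 4C = -5.
Subtracting the second from the third: A + 8C = -9.
Solving: C = -1, A = -1, then B = 2.
Therefore c_{18} = -18 + 2 + (-1)·262144 = -262160.

-262160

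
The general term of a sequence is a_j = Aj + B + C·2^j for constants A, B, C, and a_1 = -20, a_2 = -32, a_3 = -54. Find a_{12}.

At j = 1, 2, 3: A + B + 2C = -20; 2A + B + 4C = -32; 3A + B + 8C = -54.
Subtracting the first from the second: A + 2C = -12.
Subtracting the second from the third: A + 4C = -22.
Solving: C = -5, A = -2, then B = -8.
Hence a_{12} = -2·12 + (-8) + (-5)·4096 = -20512.

-20512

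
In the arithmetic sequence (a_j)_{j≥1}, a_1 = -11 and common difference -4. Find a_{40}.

-167

a_j = -11 + (j - 1)·(-4).
a_{40} = -11 + 39·(-4) = -167.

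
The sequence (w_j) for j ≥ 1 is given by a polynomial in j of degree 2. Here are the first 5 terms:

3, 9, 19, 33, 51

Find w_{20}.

1st diffs: 6, 10, 14, 18.
2nd diffs: 4, 4, 4 (constant).
So w_j = 2j^2 + 1.
Evaluating at j = 20 gives w_{20} = 801.

801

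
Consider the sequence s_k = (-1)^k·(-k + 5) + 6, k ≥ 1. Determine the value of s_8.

(-1)^8 = 1; -k + 5 at k=8 is -3; so s_8 = 3.

3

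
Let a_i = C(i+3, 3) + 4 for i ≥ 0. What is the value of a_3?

C(6, 3) = 20, so a_3 = 24.

24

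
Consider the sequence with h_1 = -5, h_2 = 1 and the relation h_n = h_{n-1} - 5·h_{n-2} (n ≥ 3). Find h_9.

-254

Compute successive terms:
h_3 = 26; h_4 = 21; h_5 = -109; h_6 = -214; h_7 = 331; h_8 = 1401; h_9 = -254.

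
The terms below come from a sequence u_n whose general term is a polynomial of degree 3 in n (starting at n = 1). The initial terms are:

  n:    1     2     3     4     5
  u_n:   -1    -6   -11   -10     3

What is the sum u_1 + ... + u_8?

1st diffs: -5, -5, 1, 13.
2nd diffs: 0, 6, 12.
3rd diffs: 6, 6 (constant).
So u_n = n^3 - 6n^2 + 6n - 2.
Continuing: 34, 89, 174.
Summing n = 1..8 (8 terms) gives 272.

272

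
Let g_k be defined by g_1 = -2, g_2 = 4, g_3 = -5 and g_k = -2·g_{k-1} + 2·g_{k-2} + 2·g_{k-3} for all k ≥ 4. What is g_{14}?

Applying the relation repeatedly:
g_4 = 14, g_5 = -30, g_6 = 78, …, g_{11} = -7176, g_{12} = 17816, g_{13} = -44192, g_{14} = 109664.

109664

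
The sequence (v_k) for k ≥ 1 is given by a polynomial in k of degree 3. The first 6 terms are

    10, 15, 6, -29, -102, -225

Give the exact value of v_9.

1st diffs: 5, -9, -35, -73, -123.
2nd diffs: -14, -26, -38, -50.
3rd diffs: -12, -12, -12 (constant).
Newton forward-difference form: v_k = 10 + 5·C(k-1,1) + (-14)·C(k-1,2) + (-12)·C(k-1,3).
At k = 9: k-1 = 8, so v_9 = 10 + 40 - 392 - 672 = -1014.

-1014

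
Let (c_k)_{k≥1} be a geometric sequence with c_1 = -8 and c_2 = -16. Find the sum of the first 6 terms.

Common ratio r = 2.
c_k = (-8)·2^(k-1).
S = (-8)·(2^6 - 1)/(2 - 1) = (-8)·(64 - 1)/(1) = -504.

-504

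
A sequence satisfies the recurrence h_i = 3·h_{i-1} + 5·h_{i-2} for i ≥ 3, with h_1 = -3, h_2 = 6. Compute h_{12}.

Iterate the recurrence:
h_3 = 3; h_4 = 39; h_5 = 132; h_6 = 591; h_7 = 2433; h_8 = 10254; h_9 = 42927; h_{10} = 180051; h_{11} = 754788; h_{12} = 3164619.

3164619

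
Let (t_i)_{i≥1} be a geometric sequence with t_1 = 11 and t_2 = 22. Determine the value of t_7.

Common ratio r = 2.
t_i = 11·2^(i-1).
t_7 = 11·2^6 = 704.

704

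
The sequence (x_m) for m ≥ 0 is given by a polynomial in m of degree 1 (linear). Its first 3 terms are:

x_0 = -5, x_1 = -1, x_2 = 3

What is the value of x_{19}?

71

1st diffs: 4, 4 (constant).
So x_m = 4m - 5.
Evaluating at m = 19 gives x_{19} = 71.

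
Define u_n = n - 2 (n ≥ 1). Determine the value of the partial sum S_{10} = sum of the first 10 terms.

Over n = 1..10: Σn = 55.
Total = (1)·55 + (-2)·10 = 35.

35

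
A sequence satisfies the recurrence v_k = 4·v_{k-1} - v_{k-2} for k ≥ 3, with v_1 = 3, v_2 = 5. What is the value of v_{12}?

2369647

Compute successive terms:
v_3 = 17, v_4 = 63, v_5 = 235, v_6 = 877, v_7 = 3273, v_8 = 12215, v_9 = 45587, v_{10} = 170133, v_{11} = 634945, v_{12} = 2369647.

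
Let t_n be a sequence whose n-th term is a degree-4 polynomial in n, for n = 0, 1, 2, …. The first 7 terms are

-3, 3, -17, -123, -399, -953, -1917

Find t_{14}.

1st diffs: 6, -20, -106, -276, -554, -964.
2nd diffs: -26, -86, -170, -278, -410.
3rd diffs: -60, -84, -108, -132.
4th diffs: -24, -24, -24 (constant).
So t_n = -n^4 - 4n^3 + 6n^2 + 5n - 3.
Evaluating at n = 14 gives t_{14} = -48149.

-48149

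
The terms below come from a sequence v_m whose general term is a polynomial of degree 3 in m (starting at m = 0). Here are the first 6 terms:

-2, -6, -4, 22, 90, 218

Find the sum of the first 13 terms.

1st diffs: -4, 2, 26, 68, 128.
2nd diffs: 6, 24, 42, 60.
3rd diffs: 18, 18, 18 (constant).
Newton forward-difference form: v_m = -2 + (-4)·C(m,1) + 6·C(m,2) + 18·C(m,3).
Continuing: …, 424, 726, 1142, 1690, …, v_{12} = 4306.
Summing m = 0..12 (13 terms) gives 14248.

14248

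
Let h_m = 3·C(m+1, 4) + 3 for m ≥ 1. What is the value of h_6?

C(7, 4) = 35, so h_6 = 108.

108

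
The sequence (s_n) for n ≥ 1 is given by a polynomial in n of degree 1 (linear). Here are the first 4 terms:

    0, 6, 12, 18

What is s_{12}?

1st diffs: 6, 6, 6 (constant).
So s_n = 6n - 6.
Evaluating at n = 12 gives s_{12} = 66.

66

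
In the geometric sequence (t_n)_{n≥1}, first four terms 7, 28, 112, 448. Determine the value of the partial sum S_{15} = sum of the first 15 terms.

Common ratio r = 4.
t_n = 7·4^(n-1).
S = 7·(4^15 - 1)/(4 - 1) = 7·(1073741824 - 1)/(3) = 2505397587.

2505397587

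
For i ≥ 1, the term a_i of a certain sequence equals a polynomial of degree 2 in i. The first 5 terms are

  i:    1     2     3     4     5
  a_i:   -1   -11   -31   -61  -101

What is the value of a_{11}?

-551

1st diffs: -10, -20, -30, -40.
2nd diffs: -10, -10, -10 (constant).
Newton forward-difference form: a_i = -1 + (-10)·C(i-1,1) + (-10)·C(i-1,2).
At i = 11: i-1 = 10, so a_{11} = -1 - 100 - 450 = -551.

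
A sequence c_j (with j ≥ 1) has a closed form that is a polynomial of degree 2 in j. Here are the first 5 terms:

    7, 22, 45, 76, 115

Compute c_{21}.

1st diffs: 15, 23, 31, 39.
2nd diffs: 8, 8, 8 (constant).
Newton forward-difference form: c_j = 7 + 15·C(j-1,1) + 8·C(j-1,2).
At j = 21: j-1 = 20, so c_{21} = 7 + 300 + 1520 = 1827.

1827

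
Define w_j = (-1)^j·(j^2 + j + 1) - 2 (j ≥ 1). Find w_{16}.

271

(-1)^16 = 1; j^2 + j + 1 at j=16 is 273; so w_{16} = 271.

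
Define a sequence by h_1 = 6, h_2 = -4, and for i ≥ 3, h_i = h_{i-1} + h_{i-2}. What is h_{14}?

Compute successive terms:
h_3 = 2  h_4 = -2  h_5 = 0  …  h_{11} = -16  h_{12} = -26  h_{13} = -42  h_{14} = -68.

-68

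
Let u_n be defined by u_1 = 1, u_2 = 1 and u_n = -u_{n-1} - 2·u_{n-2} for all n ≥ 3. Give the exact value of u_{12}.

Iterate the recurrence:
u_3 = -3; u_4 = 1; u_5 = 5; u_6 = -7; u_7 = -3; u_8 = 17; u_9 = -11; u_{10} = -23; u_{11} = 45; u_{12} = 1.

1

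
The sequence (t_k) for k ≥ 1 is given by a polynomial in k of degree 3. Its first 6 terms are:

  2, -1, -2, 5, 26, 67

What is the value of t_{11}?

1st diffs: -3, -1, 7, 21, 41.
2nd diffs: 2, 8, 14, 20.
3rd diffs: 6, 6, 6 (constant).
Newton forward-difference form: t_k = 2 + (-3)·C(k-1,1) + 2·C(k-1,2) + 6·C(k-1,3).
At k = 11: k-1 = 10, so t_{11} = 2 - 30 + 90 + 720 = 782.

782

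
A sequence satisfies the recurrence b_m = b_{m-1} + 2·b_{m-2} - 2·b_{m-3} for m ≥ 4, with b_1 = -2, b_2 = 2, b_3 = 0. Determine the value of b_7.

12

Applying the relation repeatedly:
b_4 = 8  b_5 = 4  b_6 = 20  b_7 = 12.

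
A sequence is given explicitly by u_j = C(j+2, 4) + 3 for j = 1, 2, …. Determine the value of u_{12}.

C(14, 4) = 1001, so u_{12} = 1004.

1004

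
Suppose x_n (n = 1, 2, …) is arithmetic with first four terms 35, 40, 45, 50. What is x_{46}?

Common difference d = 5.
x_n = 35 + (n - 1)·5.
x_{46} = 35 + 45·5 = 260.

260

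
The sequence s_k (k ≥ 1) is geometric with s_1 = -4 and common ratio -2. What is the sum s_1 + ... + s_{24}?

s_k = (-4)·(-2)^(k-1).
S = (-4)·((-2)^24 - 1)/(-2 - 1) = (-4)·(16777216 - 1)/(-3) = 22369620.

22369620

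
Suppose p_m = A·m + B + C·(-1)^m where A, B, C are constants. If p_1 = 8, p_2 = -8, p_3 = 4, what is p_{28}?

-60

Write the equations: A + B - C = 8; 2A + B + C = -8; 3A + B - C = 4.
Subtracting the first from the second: A + 2C = -16.
Subtracting the second from the third: A - 2C = 12.
Solving: C = -7, A = -2, then B = 3.
Hence p_{28} = -2·28 + 3 + (-7)·1 = -60.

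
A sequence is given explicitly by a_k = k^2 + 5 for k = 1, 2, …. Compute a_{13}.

a_{13} = 1·13^2 + 5 = 174.

174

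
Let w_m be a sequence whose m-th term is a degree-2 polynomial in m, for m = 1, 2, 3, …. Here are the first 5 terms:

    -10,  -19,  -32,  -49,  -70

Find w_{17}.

-634

1st diffs: -9, -13, -17, -21.
2nd diffs: -4, -4, -4 (constant).
Newton forward-difference form: w_m = -10 + (-9)·C(m-1,1) + (-4)·C(m-1,2).
At m = 17: m-1 = 16, so w_{17} = -10 - 144 - 480 = -634.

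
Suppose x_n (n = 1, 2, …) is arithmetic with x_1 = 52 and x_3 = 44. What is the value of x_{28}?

Common difference d = (44 - 52) / (3 - 1) = -4.
x_n = 52 + (n - 1)·(-4).
x_{28} = 52 + 27·(-4) = -56.

-56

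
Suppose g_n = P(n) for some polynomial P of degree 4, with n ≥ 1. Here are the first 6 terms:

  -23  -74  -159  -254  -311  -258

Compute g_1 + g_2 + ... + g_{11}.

10340

1st diffs: -51, -85, -95, -57, 53.
2nd diffs: -34, -10, 38, 110.
3rd diffs: 24, 48, 72.
4th diffs: 24, 24 (constant).
Newton forward-difference form: g_n = -23 + (-51)·C(n-1,1) + (-34)·C(n-1,2) + 24·C(n-1,3) + 24·C(n-1,4).
Continuing: …, 1, 586, 1641, 3334, …, g_{11} = 5857.
Summing n = 1..11 (11 terms) gives 10340.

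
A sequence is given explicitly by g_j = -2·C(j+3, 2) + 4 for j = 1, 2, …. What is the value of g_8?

-106

C(11, 2) = 55, so g_8 = -106.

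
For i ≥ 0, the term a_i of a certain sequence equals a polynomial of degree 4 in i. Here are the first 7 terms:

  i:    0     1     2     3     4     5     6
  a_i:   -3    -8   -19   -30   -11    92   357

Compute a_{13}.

18340

1st diffs: -5, -11, -11, 19, 103, 265.
2nd diffs: -6, 0, 30, 84, 162.
3rd diffs: 6, 30, 54, 78.
4th diffs: 24, 24, 24 (constant).
Newton forward-difference form: a_i = -3 + (-5)·C(i,1) + (-6)·C(i,2) + 6·C(i,3) + 24·C(i,4).
At i = 13: i = 13, so a_{13} = -3 - 65 - 468 + 1716 + 17160 = 18340.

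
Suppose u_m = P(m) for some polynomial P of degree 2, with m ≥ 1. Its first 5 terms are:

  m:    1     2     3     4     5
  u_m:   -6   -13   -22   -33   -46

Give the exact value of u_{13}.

1st diffs: -7, -9, -11, -13.
2nd diffs: -2, -2, -2 (constant).
Newton forward-difference form: u_m = -6 + (-7)·C(m-1,1) + (-2)·C(m-1,2).
At m = 13: m-1 = 12, so u_{13} = -6 - 84 - 132 = -222.

-222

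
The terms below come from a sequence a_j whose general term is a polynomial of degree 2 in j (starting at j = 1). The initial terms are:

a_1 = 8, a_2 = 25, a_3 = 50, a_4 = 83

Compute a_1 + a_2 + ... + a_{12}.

2978

1st diffs: 17, 25, 33.
2nd diffs: 8, 8 (constant).
Newton forward-difference form: a_j = 8 + 17·C(j-1,1) + 8·C(j-1,2).
Continuing: …, 124, 173, 230, 295, …, a_{12} = 635.
Summing j = 1..12 (12 terms) gives 2978.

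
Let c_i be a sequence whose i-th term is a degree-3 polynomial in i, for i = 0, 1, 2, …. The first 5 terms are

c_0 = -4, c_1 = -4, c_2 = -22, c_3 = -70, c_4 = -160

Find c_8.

-1180

1st diffs: 0, -18, -48, -90.
2nd diffs: -18, -30, -42.
3rd diffs: -12, -12 (constant).
Newton forward-difference form: c_i = -4 + (-18)·C(i,2) + (-12)·C(i,3).
At i = 8: i = 8, so c_8 = -4 - 504 - 672 = -1180.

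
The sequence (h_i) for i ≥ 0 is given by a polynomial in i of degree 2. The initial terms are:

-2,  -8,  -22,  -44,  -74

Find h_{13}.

-704

1st diffs: -6, -14, -22, -30.
2nd diffs: -8, -8, -8 (constant).
Newton forward-difference form: h_i = -2 + (-6)·C(i,1) + (-8)·C(i,2).
At i = 13: i = 13, so h_{13} = -2 - 78 - 624 = -704.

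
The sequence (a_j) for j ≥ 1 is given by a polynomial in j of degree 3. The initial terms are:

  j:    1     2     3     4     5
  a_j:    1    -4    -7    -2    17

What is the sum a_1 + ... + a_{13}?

4485

1st diffs: -5, -3, 5, 19.
2nd diffs: 2, 8, 14.
3rd diffs: 6, 6 (constant).
Newton forward-difference form: a_j = 1 + (-5)·C(j-1,1) + 2·C(j-1,2) + 6·C(j-1,3).
Continuing: …, 56, 121, 218, 353, …, a_{13} = 1393.
Summing j = 1..13 (13 terms) gives 4485.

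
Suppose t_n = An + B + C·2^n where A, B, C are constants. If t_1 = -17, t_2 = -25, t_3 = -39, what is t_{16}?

At n = 1, 2, 3: A + B + 2C = -17; 2A + B + 4C = -25; 3A + B + 8C = -39.
Subtracting the first from the second: A + 2C = -8.
Subtracting the second from the third: A + 4C = -14.
Solving: C = -3, A = -2, then B = -9.
So t_n = -2·n + (-9) + (-3)·2^n; at n=16 this is -196649.

-196649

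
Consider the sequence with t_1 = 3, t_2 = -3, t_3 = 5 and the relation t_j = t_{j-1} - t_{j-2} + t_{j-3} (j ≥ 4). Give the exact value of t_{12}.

Applying the relation repeatedly:
t_4 = 11;  t_5 = 3;  t_6 = -3;  t_7 = 5;  t_8 = 11;  t_9 = 3;  t_{10} = -3;  t_{11} = 5;  t_{12} = 11.

11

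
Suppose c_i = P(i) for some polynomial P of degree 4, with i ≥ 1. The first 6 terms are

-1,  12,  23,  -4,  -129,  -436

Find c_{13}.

-19777

1st diffs: 13, 11, -27, -125, -307.
2nd diffs: -2, -38, -98, -182.
3rd diffs: -36, -60, -84.
4th diffs: -24, -24 (constant).
Newton forward-difference form: c_i = -1 + 13·C(i-1,1) + (-2)·C(i-1,2) + (-36)·C(i-1,3) + (-24)·C(i-1,4).
At i = 13: i-1 = 12, so c_{13} = -1 + 156 - 132 - 7920 - 11880 = -19777.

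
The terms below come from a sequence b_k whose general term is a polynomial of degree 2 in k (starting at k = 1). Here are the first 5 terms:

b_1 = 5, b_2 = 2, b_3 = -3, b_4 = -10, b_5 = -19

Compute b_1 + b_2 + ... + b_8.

1st diffs: -3, -5, -7, -9.
2nd diffs: -2, -2, -2 (constant).
Newton forward-difference form: b_k = 5 + (-3)·C(k-1,1) + (-2)·C(k-1,2).
Continuing: -30, -43, -58.
Summing k = 1..8 (8 terms) gives -156.

-156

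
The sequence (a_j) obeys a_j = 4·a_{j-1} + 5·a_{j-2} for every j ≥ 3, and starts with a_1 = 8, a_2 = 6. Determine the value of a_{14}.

Applying the relation repeatedly:
a_3 = 64; a_4 = 286; a_5 = 1464; …; a_{11} = 22786464; a_{12} = 113932286; a_{13} = 569661464; a_{14} = 2848307286.
(Characteristic roots are 5 and -1.)

2848307286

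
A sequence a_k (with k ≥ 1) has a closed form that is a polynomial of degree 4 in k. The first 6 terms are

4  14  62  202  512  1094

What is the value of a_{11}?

13334

1st diffs: 10, 48, 140, 310, 582.
2nd diffs: 38, 92, 170, 272.
3rd diffs: 54, 78, 102.
4th diffs: 24, 24 (constant).
Newton forward-difference form: a_k = 4 + 10·C(k-1,1) + 38·C(k-1,2) + 54·C(k-1,3) + 24·C(k-1,4).
At k = 11: k-1 = 10, so a_{11} = 4 + 100 + 1710 + 6480 + 5040 = 13334.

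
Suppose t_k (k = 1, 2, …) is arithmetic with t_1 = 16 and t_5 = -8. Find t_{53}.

-296

Common difference d = (-8 - 16) / (5 - 1) = -6.
t_k = 16 + (k - 1)·(-6).
t_{53} = 16 + 52·(-6) = -296.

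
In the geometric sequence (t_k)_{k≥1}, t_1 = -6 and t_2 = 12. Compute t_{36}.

206158430208

Common ratio r = -2.
t_k = (-6)·(-2)^(k-1).
t_{36} = (-6)·(-2)^35 = 206158430208.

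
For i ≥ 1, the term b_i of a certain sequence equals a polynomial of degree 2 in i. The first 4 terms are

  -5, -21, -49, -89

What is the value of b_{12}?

1st diffs: -16, -28, -40.
2nd diffs: -12, -12 (constant).
So b_i = -6i^2 + 2i - 1.
Evaluating at i = 12 gives b_{12} = -841.

-841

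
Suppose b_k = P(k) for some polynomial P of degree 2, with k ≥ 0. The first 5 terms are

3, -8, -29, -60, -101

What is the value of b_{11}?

1st diffs: -11, -21, -31, -41.
2nd diffs: -10, -10, -10 (constant).
So b_k = -5k^2 - 6k + 3.
Evaluating at k = 11 gives b_{11} = -668.

-668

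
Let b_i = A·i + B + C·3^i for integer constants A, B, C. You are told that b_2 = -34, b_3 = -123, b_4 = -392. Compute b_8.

The three given values yield: 2A + B + 9C = -34; 3A + B + 27C = -123; 4A + B + 81C = -392.
Subtracting the first from the second: A + 18C = -89.
Subtracting the second from the third: A + 54C = -269.
Solving: C = -5, A = 1, then B = 9.
Hence b_8 = 1·8 + 9 + (-5)·6561 = -32788.

-32788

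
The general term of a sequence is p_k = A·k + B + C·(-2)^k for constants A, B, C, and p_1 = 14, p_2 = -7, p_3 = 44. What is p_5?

146

Plug in k = 1, 2, 3: A + B - 2C = 14; 2A + B + 4C = -7; 3A + B - 8C = 44.
Subtracting the first from the second: A + 6C = -21.
Subtracting the second from the third: A - 12C = 51.
Solving: C = -4, A = 3, then B = 3.
Hence p_5 = 3·5 + 3 + (-4)·(-32) = 146.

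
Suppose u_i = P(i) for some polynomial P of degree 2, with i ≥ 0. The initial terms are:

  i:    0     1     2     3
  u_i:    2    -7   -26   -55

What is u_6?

1st diffs: -9, -19, -29.
2nd diffs: -10, -10 (constant).
Newton forward-difference form: u_i = 2 + (-9)·C(i,1) + (-10)·C(i,2).
At i = 6: i = 6, so u_6 = 2 - 54 - 150 = -202.

-202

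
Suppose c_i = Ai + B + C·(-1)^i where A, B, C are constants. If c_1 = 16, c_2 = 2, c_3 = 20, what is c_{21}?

56

The three given values yield: A + B - C = 16; 2A + B + C = 2; 3A + B - C = 20.
Subtracting the first from the second: A + 2C = -14.
Subtracting the second from the third: A - 2C = 18.
Solving: C = -8, A = 2, then B = 6.
Hence c_{21} = 2·21 + 6 + (-8)·(-1) = 56.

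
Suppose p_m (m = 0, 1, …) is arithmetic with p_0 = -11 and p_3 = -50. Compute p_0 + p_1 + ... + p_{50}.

Common difference d = (-50 - (-11)) / (3 - 0) = -13.
p_m = -11 + (m - 0)·(-13).
p_{50} = -661; S = 51·(-11 + (-661))/2 = -17136.

-17136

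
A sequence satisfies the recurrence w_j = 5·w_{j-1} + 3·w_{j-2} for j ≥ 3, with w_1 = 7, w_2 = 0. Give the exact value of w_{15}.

16038097509

Step forward from the initial values:
w_3 = 21, w_4 = 105, w_5 = 588, …, w_{12} = 94253775, w_{13} = 522296103, w_{14} = 2894241840, w_{15} = 16038097509.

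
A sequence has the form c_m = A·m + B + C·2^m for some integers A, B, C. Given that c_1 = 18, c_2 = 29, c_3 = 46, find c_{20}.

3145835

The three given values yield: A + B + 2C = 18; 2A + B + 4C = 29; 3A + B + 8C = 46.
Subtracting the first from the second: A + 2C = 11.
Subtracting the second from the third: A + 4C = 17.
Solving: C = 3, A = 5, then B = 7.
Hence c_{20} = 5·20 + 7 + 3·1048576 = 3145835.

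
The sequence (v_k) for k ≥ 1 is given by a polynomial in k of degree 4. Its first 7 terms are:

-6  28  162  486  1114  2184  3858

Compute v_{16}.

1st diffs: 34, 134, 324, 628, 1070, 1674.
2nd diffs: 100, 190, 304, 442, 604.
3rd diffs: 90, 114, 138, 162.
4th diffs: 24, 24, 24 (constant).
Newton forward-difference form: v_k = -6 + 34·C(k-1,1) + 100·C(k-1,2) + 90·C(k-1,3) + 24·C(k-1,4).
At k = 16: k-1 = 15, so v_{16} = -6 + 510 + 10500 + 40950 + 32760 = 84714.

84714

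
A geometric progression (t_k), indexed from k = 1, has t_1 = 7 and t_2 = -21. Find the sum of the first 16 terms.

-75331760

Common ratio r = -3.
t_k = 7·(-3)^(k-1).
S = 7·((-3)^16 - 1)/(-3 - 1) = 7·(43046721 - 1)/(-4) = -75331760.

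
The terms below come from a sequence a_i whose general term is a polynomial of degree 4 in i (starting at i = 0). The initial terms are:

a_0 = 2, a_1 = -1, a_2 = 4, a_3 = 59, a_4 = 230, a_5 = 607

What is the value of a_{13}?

1st diffs: -3, 5, 55, 171, 377.
2nd diffs: 8, 50, 116, 206.
3rd diffs: 42, 66, 90.
4th diffs: 24, 24 (constant).
Newton forward-difference form: a_i = 2 + (-3)·C(i,1) + 8·C(i,2) + 42·C(i,3) + 24·C(i,4).
At i = 13: i = 13, so a_{13} = 2 - 39 + 624 + 12012 + 17160 = 29759.

29759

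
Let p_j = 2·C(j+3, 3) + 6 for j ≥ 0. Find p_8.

C(11, 3) = 165, so p_8 = 336.

336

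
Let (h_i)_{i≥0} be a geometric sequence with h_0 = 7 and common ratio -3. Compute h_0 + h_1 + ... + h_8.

h_i = 7·(-3)^(i-0).
S = 7·((-3)^9 - 1)/(-3 - 1) = 7·(-19683 - 1)/(-4) = 34447.

34447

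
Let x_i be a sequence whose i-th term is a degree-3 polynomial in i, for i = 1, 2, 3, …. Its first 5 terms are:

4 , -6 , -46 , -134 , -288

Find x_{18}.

1st diffs: -10, -40, -88, -154.
2nd diffs: -30, -48, -66.
3rd diffs: -18, -18 (constant).
Newton forward-difference form: x_i = 4 + (-10)·C(i-1,1) + (-30)·C(i-1,2) + (-18)·C(i-1,3).
At i = 18: i-1 = 17, so x_{18} = 4 - 170 - 4080 - 12240 = -16486.

-16486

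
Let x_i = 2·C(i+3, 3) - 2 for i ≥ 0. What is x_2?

C(5, 3) = 10, so x_2 = 18.

18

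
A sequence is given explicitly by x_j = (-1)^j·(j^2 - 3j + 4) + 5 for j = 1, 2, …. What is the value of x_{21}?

-377

(-1)^21 = -1; j^2 - 3j + 4 at j=21 is 382; so x_{21} = -377.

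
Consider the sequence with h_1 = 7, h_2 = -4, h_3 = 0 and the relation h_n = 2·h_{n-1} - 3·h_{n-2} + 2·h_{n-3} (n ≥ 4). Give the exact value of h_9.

Applying the relation repeatedly:
h_4 = 26; h_5 = 44; h_6 = 10; h_7 = -60; h_8 = -62; h_9 = 76.

76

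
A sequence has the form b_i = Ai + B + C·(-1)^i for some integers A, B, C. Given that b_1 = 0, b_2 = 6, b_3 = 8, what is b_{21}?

Plug in i = 1, 2, 3: A + B - C = 0; 2A + B + C = 6; 3A + B - C = 8.
Subtracting the first from the second: A + 2C = 6.
Subtracting the second from the third: A - 2C = 2.
Solving: C = 1, A = 4, then B = -3.
Therefore b_{21} = 84 + (-3) + 1·(-1) = 80.

80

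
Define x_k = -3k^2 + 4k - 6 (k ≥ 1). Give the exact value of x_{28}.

-2246

x_{28} = -3·28^2 + 4·28 - 6 = -2246.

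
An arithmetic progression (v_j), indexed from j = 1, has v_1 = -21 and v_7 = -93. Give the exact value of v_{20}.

-249

Common difference d = (-93 - (-21)) / (7 - 1) = -12.
v_j = -21 + (j - 1)·(-12).
v_{20} = -21 + 19·(-12) = -249.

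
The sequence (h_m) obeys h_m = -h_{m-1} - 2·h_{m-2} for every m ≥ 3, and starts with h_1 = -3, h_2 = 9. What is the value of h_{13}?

Applying the relation repeatedly:
h_3 = -3;  h_4 = -15;  h_5 = 21;  …;  h_{10} = -135;  h_{11} = -3;  h_{12} = 273;  h_{13} = -267.

-267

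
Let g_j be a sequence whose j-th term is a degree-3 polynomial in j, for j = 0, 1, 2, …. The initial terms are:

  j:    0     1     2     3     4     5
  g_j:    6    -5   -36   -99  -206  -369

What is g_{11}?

1st diffs: -11, -31, -63, -107, -163.
2nd diffs: -20, -32, -44, -56.
3rd diffs: -12, -12, -12 (constant).
So g_j = -2j^3 - 4j^2 - 5j + 6.
Evaluating at j = 11 gives g_{11} = -3195.

-3195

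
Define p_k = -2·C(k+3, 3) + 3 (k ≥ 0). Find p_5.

-109

C(8, 3) = 56, so p_5 = -109.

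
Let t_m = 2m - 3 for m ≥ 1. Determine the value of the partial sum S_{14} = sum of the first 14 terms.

168

Over m = 1..14: Σm = 105.
Total = (2)·105 + (-3)·14 = 168.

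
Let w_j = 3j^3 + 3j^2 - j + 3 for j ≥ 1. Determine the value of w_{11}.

4348

w_{11} = 3·11^3 + 3·11^2 - 1·11 + 3 = 4348.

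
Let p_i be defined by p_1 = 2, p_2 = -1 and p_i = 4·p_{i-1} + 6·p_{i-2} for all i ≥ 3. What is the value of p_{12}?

14530976

Applying the relation repeatedly:
p_3 = 8; p_4 = 26; p_5 = 152; p_6 = 764; p_7 = 3968; p_8 = 20456; p_9 = 105632; p_{10} = 545264; p_{11} = 2814848; p_{12} = 14530976.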